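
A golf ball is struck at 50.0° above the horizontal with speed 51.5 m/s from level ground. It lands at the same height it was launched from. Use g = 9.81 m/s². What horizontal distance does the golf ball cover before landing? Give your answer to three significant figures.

Components: v_x = 51.5 cos 50.0° = 33.10 m/s, v_y = 51.5 sin 50.0° = 39.45 m/s.
Time of flight (same landing height): t = 2 v_y / g = 2 × 39.45 / 9.81 = 8.043 s.
Range: R = v_x · t = 33.10 × 8.043 = 266 m.

266 m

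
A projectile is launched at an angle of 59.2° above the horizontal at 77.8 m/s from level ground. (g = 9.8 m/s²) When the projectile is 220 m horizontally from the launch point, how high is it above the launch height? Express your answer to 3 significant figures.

v_x = 77.8 cos 59.2° = 39.84 m/s, v_y0 = 77.8 sin 59.2° = 66.83 m/s.
Time to reach x = 220 m: t = x / v_x = 220 / 39.84 = 5.522 s.
y = v_y0 t − ½ g t² = 66.83×5.522 − 4.900×5.522² = 220 m.

220 m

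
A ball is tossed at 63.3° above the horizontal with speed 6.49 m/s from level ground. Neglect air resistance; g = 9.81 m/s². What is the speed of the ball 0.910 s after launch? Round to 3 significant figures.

v_x = 6.49 cos 63.3° = 2.916 m/s (constant).
v_y(t) = 6.49 sin 63.3° − g t = 5.798 − 9.81 × 0.910 = -3.129 m/s.
Speed = √(v_x² + v_y²) = √(8.503 + 9.791) = 4.28 m/s.

4.28 m/s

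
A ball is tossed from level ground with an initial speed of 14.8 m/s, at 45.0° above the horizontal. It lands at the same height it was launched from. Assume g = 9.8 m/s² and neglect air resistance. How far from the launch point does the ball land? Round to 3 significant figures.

22.4 m

For level ground, R = v₀² sin(2θ) / g.
sin(2 × 45.0°) = sin 90.00° = 1.000.
R = (14.8)² × 1.000 / 9.8 = 22.4 m.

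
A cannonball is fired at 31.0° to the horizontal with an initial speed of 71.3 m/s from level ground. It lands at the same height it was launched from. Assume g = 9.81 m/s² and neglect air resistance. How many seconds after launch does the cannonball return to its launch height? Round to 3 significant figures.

7.49 s

Vertical component: v_y = 71.3 sin 31.0° = 36.72 m/s.
For a projectile landing at launch height, time of flight is t = 2 v_y / g = 2 × 36.72 / 9.81 = 7.49 s.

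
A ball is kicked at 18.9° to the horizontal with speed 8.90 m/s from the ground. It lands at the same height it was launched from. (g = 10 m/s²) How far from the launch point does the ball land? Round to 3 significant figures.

For level ground, R = v₀² sin(2θ) / g.
sin(2 × 18.9°) = sin 37.80° = 0.6129.
R = (8.90)² × 0.6129 / 10 = 4.85 m.

4.85 m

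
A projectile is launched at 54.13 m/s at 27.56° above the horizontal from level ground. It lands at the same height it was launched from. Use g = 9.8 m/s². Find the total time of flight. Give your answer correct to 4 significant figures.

Vertical component: v_y = 54.13 sin 27.56° = 25.045 m/s.
For a projectile landing at launch height, time of flight is t = 2 v_y / g = 2 × 25.045 / 9.8 = 5.111 s.

5.111 s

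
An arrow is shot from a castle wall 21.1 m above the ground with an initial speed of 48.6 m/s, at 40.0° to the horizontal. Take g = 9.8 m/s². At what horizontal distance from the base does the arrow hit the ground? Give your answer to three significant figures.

Components: v_x = 48.6 cos 40.0° = 37.23 m/s, v_y = 48.6 sin 40.0° = 31.24 m/s.
Vertical: 0 = 21.1 + 31.24 t − ½(9.8) t² ⇒ 4.900 t² − 31.24 t − 21.1 = 0.
t = [31.24 + √(975.9 + 413.6)] / 9.800 = 6.991 s.
Horizontal: R = v_x · t = 37.23 × 6.991 = 260 m.

260 m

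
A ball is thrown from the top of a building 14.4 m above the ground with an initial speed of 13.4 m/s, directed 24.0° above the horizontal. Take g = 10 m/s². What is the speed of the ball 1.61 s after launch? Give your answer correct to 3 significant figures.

16.2 m/s

v_x = 13.4 cos 24.0° = 12.24 m/s (constant).
v_y(t) = 13.4 sin 24.0° − g t = 5.450 − 10 × 1.61 = -10.65 m/s.
Speed = √(v_x² + v_y²) = √(149.8 + 113.4) = 16.2 m/s.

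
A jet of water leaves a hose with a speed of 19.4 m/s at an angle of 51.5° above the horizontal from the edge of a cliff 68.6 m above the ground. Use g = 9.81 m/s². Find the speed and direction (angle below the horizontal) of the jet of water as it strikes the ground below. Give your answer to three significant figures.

v_x = 19.4 cos 51.5° = 12.08 m/s (constant).
|v_y| at impact = √((15.18)² + 2×9.81×68.6) = 39.70 m/s.
Speed = √(12.08² + 39.70²) = 41.5 m/s; angle = arctan(39.70/12.08) = 73.1° below horizontal.

41.5 m/s at 73.1° below the horizontal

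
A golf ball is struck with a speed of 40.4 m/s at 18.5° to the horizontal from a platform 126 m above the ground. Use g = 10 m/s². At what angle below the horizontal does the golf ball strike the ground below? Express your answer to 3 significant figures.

v_x = 40.4 cos 18.5° = 38.31 m/s.
At impact |v_y| = √(v_y0² + 2 g h) = √(12.82² + 2×10×126) = 51.81 m/s.
Angle below horizontal = arctan(|v_y| / v_x) = arctan(51.81 / 38.31) = 53.5°.

53.5°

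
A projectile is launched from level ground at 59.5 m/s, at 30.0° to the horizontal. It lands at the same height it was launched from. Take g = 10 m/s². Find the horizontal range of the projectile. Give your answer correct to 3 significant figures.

307 m

For level ground, R = v₀² sin(2θ) / g.
sin(2 × 30.0°) = sin 60.00° = 0.8660.
R = (59.5)² × 0.8660 / 10 = 307 m.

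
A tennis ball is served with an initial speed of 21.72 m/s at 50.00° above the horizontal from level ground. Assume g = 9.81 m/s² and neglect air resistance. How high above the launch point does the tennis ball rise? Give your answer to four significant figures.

14.11 m

Vertical component of launch velocity: v_y = 21.72 sin 50.00° = 16.638 m/s.
At the highest point the vertical velocity is zero, so v_y² = 2 g h_max.
h_max = (16.638)² / (2 × 9.81) = 276.82 / 19.62 = 14.11 m.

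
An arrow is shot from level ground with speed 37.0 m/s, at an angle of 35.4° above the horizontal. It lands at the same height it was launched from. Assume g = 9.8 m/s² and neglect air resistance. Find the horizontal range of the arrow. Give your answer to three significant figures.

For level ground, R = v₀² sin(2θ) / g.
sin(2 × 35.4°) = sin 70.80° = 0.9444.
R = (37.0)² × 0.9444 / 9.8 = 132 m.

132 m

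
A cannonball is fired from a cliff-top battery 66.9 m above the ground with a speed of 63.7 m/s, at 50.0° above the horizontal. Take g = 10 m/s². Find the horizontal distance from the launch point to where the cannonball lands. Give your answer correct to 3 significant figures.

Components: v_x = 63.7 cos 50.0° = 40.95 m/s, v_y = 63.7 sin 50.0° = 48.80 m/s.
Vertical: 0 = 66.9 + 48.80 t − ½(10) t² ⇒ 5.000 t² − 48.80 t − 66.9 = 0.
t = [48.80 + √(2381 + 1338)] / 10.00 = 10.98 s.
Horizontal: R = v_x · t = 40.95 × 10.98 = 450 m.

450 m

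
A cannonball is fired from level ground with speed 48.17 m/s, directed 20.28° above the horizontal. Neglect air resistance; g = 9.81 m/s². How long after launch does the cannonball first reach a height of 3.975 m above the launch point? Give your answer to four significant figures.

v_y0 = 48.17 sin 20.28° = 16.696 m/s.
Set y = v_y0 t − ½ g t² = 3.975: 4.905 t² − 16.696 t + 3.975 = 0.
t = [16.696 ± √(278.76 − 77.990)] / 9.81 = (16.696 ± 14.169) / 9.81, giving t = 0.2576 s or t = 3.146 s.
The cannonball is on the way up at the first time, so t = 0.2576 s.

0.2576 s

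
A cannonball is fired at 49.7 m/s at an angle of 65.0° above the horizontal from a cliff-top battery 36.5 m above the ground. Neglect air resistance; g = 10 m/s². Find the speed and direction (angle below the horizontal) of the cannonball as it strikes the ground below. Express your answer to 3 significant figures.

v_x = 49.7 cos 65.0° = 21.00 m/s (constant).
|v_y| at impact = √((45.04)² + 2×10×36.5) = 52.52 m/s.
Speed = √(21.00² + 52.52²) = 56.6 m/s; angle = arctan(52.52/21.00) = 68.2° below horizontal.

56.6 m/s at 68.2° below the horizontal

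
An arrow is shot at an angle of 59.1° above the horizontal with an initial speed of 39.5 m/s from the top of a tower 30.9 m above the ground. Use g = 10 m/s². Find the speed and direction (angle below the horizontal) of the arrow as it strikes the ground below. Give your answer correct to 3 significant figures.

v_x = 39.5 cos 59.1° = 20.28 m/s (constant).
|v_y| at impact = √((33.89)² + 2×10×30.9) = 42.03 m/s.
Speed = √(20.28² + 42.03²) = 46.7 m/s; angle = arctan(42.03/20.28) = 64.2° below horizontal.

46.7 m/s at 64.2° below the horizontal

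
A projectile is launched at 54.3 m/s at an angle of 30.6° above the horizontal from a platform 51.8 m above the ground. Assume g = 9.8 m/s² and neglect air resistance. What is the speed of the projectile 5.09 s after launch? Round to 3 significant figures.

v_x = 54.3 cos 30.6° = 46.74 m/s (constant).
v_y(t) = 54.3 sin 30.6° − g t = 27.64 − 9.8 × 5.09 = -22.24 m/s.
Speed = √(v_x² + v_y²) = √(2185 + 494.6) = 51.8 m/s.

51.8 m/s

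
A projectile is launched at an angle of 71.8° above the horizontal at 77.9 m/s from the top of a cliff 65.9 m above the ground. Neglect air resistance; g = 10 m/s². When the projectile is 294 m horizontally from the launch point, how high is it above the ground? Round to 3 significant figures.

v_x = 77.9 cos 71.8° = 24.33 m/s, v_y0 = 77.9 sin 71.8° = 74.00 m/s.
Time to reach x = 294 m: t = x / v_x = 294 / 24.33 = 12.08 s.
y = 65.9 + v_y0 t − ½ g t² = 65.9 + 74.00×12.08 − 5.000×12.08² = 230 m.

230 m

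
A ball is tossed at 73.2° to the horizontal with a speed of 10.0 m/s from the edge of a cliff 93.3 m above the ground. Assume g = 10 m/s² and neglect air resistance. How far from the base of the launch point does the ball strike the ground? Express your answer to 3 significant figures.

15.6 m

Components: v_x = 10.0 cos 73.2° = 2.890 m/s, v_y = 10.0 sin 73.2° = 9.573 m/s.
Vertical: 0 = 93.3 + 9.573 t − ½(10) t² ⇒ 5.000 t² − 9.573 t − 93.3 = 0.
t = [9.573 + √(91.64 + 1866)] / 10.00 = 5.382 s.
Horizontal: R = v_x · t = 2.890 × 5.382 = 15.6 m.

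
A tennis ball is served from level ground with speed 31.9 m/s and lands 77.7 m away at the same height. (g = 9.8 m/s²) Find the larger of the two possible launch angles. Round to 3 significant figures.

Level-ground range: R = v₀² sin(2θ)/g ⇒ sin 2θ = R g / v₀² = 77.7×9.8/31.9² = 0.7483.
2θ = arcsin(0.7483) = 48.44° or 180° − 48.44° = 131.56°.
So θ = 24.2° or θ = 65.8°.

65.8°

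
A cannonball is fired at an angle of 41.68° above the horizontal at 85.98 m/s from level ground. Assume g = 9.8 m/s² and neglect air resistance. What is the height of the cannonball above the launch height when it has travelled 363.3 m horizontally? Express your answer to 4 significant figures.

166.6 m

v_x = 85.98 cos 41.68° = 64.216 m/s, v_y0 = 85.98 sin 41.68° = 57.174 m/s.
Time to reach x = 363.3 m: t = x / v_x = 363.3 / 64.216 = 5.6575 s.
y = v_y0 t − ½ g t² = 57.174×5.6575 − 4.900×5.6575² = 166.6 m.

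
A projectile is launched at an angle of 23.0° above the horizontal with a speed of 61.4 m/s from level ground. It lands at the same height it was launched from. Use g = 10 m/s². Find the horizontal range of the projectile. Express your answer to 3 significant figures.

For level ground, R = v₀² sin(2θ) / g.
sin(2 × 23.0°) = sin 46.00° = 0.7193.
R = (61.4)² × 0.7193 / 10 = 271 m.

271 m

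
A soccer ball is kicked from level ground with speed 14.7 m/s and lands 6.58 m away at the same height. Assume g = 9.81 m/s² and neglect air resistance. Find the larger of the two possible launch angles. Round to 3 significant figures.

81.3°

Level-ground range: R = v₀² sin(2θ)/g ⇒ sin 2θ = R g / v₀² = 6.58×9.81/14.7² = 0.2987.
2θ = arcsin(0.2987) = 17.38° or 180° − 17.38° = 162.62°.
So θ = 8.69° or θ = 81.3°.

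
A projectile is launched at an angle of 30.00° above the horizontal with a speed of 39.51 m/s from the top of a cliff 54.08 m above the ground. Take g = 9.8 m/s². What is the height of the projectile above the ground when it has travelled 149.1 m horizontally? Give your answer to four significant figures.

47.12 m

v_x = 39.51 cos 30.00° = 34.217 m/s, v_y0 = 39.51 sin 30.00° = 19.755 m/s.
Time to reach x = 149.1 m: t = x / v_x = 149.1 / 34.217 = 4.3575 s.
y = 54.08 + v_y0 t − ½ g t² = 54.08 + 19.755×4.3575 − 4.900×4.3575² = 47.12 m.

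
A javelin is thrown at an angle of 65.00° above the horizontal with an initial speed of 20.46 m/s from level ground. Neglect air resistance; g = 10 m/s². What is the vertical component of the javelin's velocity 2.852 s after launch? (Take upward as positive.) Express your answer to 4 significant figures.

-9.977 m/s

Initial vertical component: v_y0 = 20.46 sin 65.00° = 18.543 m/s.
v_y(t) = v_y0 − g t = 18.543 − 10 × 2.852 = -9.977 m/s.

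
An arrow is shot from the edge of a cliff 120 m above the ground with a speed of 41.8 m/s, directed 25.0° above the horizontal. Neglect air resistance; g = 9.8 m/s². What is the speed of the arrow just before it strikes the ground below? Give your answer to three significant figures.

v_x = 41.8 cos 25.0° = 37.88 m/s is unchanged throughout.
For the vertical component, v_y² = v_y0² + 2 g h = (17.67)² + 2×9.8×120 = 2664, so |v_y| = 51.61 m/s.
Impact speed = √(v_x² + v_y²) = √(1435 + 2664) = 64.0 m/s.

64.0 m/s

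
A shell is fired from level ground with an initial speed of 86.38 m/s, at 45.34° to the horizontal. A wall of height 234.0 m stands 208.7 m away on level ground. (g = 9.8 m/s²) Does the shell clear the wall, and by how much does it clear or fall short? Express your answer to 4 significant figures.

No — it falls 80.70 m short of clearing the wall.

v_x = 86.38 cos 45.34° = 60.716 m/s; v_y0 = 86.38 sin 45.34° = 61.441 m/s.
Time to reach the wall: t = 208.7 / 60.716 = 3.4373 s.
Height at that point: y = 61.441×3.4373 − 4.900×3.4373² = 153.30 m.
That is 234.0 − 153.30 = 80.70 m below the top of the wall, so the shell does not clear it.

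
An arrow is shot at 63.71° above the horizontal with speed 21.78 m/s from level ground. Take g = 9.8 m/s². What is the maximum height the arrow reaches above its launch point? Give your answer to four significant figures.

19.45 m

Vertical component of launch velocity: v_y = 21.78 sin 63.71° = 19.527 m/s.
At the highest point the vertical velocity is zero, so v_y² = 2 g h_max.
h_max = (19.527)² / (2 × 9.8) = 381.30 / 19.60 = 19.45 m.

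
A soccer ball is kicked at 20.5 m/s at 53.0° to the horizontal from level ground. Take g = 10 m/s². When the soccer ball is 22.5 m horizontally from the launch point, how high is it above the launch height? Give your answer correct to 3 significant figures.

v_x = 20.5 cos 53.0° = 12.34 m/s, v_y0 = 20.5 sin 53.0° = 16.37 m/s.
Time to reach x = 22.5 m: t = x / v_x = 22.5 / 12.34 = 1.823 s.
y = v_y0 t − ½ g t² = 16.37×1.823 − 5.000×1.823² = 13.2 m.

13.2 m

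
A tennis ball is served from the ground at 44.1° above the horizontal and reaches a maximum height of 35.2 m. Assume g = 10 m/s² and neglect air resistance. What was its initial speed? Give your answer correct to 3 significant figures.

At maximum height v_y = 0, so (v₀ sin θ)² = 2 g H.
v₀ sin 44.1° = √(2 × 10 × 35.2) = 26.53 m/s.
v₀ = 26.53 / sin 44.1° = 26.53 / 0.6959 = 38.1 m/s.

38.1 m/s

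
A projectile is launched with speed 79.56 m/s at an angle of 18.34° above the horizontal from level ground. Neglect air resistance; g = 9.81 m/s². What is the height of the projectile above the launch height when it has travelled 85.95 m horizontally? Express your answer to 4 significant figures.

v_x = 79.56 cos 18.34° = 75.519 m/s, v_y0 = 79.56 sin 18.34° = 25.034 m/s.
Time to reach x = 85.95 m: t = x / v_x = 85.95 / 75.519 = 1.1381 s.
y = v_y0 t − ½ g t² = 25.034×1.1381 − 4.905×1.1381² = 22.14 m.

22.14 m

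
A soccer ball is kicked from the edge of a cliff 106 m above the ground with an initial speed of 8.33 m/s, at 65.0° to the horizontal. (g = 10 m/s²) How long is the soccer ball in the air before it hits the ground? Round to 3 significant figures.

5.42 s

Vertical component: v_y = 8.33 sin 65.0° = 7.550 m/s.
Taking up as positive with launch at y = 106 m, landing at y = 0: 0 = 106 + 7.550 t − ½(10) t².
Solving 5.000 t² − 7.550 t − 106 = 0 gives t = [7.550 + √(7.550² + 4·5.000·106)] / 10.00 = 5.42 s.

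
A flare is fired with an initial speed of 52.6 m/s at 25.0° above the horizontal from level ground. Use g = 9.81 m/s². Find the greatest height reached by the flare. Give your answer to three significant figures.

25.2 m

Vertical component of launch velocity: v_y = 52.6 sin 25.0° = 22.23 m/s.
At the highest point the vertical velocity is zero, so v_y² = 2 g h_max.
h_max = (22.23)² / (2 × 9.81) = 494.2 / 19.62 = 25.2 m.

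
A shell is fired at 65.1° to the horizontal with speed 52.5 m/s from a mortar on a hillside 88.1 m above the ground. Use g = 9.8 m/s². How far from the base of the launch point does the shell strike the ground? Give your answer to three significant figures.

250 m

Components: v_x = 52.5 cos 65.1° = 22.10 m/s, v_y = 52.5 sin 65.1° = 47.62 m/s.
Vertical: 0 = 88.1 + 47.62 t − ½(9.8) t² ⇒ 4.900 t² − 47.62 t − 88.1 = 0.
t = [47.62 + √(2268 + 1727)] / 9.800 = 11.31 s.
Horizontal: R = v_x · t = 22.10 × 11.31 = 250 m.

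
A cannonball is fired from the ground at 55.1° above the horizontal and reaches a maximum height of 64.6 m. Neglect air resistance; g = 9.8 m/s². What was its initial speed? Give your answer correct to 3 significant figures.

At maximum height v_y = 0, so (v₀ sin θ)² = 2 g H.
v₀ sin 55.1° = √(2 × 9.8 × 64.6) = 35.58 m/s.
v₀ = 35.58 / sin 55.1° = 35.58 / 0.8202 = 43.4 m/s.

43.4 m/s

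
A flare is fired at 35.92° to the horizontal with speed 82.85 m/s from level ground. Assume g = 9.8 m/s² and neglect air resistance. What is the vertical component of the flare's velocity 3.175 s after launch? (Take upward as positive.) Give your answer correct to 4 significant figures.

17.49 m/s

Initial vertical component: v_y0 = 82.85 sin 35.92° = 48.604 m/s.
v_y(t) = v_y0 − g t = 48.604 − 9.8 × 3.175 = 17.49 m/s.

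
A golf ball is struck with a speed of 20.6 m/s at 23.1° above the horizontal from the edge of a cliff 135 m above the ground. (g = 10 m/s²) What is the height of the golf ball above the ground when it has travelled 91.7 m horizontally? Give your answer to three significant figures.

v_x = 20.6 cos 23.1° = 18.95 m/s, v_y0 = 20.6 sin 23.1° = 8.082 m/s.
Time to reach x = 91.7 m: t = x / v_x = 91.7 / 18.95 = 4.839 s.
y = 135 + v_y0 t − ½ g t² = 135 + 8.082×4.839 − 5.000×4.839² = 57.0 m.

57.0 m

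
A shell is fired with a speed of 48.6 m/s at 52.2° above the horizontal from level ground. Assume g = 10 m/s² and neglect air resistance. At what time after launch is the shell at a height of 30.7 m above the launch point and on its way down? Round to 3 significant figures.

v_y0 = 48.6 sin 52.2° = 38.40 m/s.
Set y = v_y0 t − ½ g t² = 30.7: 5.000 t² − 38.40 t + 30.7 = 0.
t = [38.40 ± √(1475 − 614.0)] / 10 = (38.40 ± 29.34) / 10, giving t = 0.906 s or t = 6.77 s.
On the way down corresponds to the larger root: t = 6.77 s.

6.77 s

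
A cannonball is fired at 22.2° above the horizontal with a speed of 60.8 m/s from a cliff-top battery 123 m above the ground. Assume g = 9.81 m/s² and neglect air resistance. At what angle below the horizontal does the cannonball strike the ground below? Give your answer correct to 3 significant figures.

43.9°

v_x = 60.8 cos 22.2° = 56.29 m/s.
At impact |v_y| = √(v_y0² + 2 g h) = √(22.97² + 2×9.81×123) = 54.23 m/s.
Angle below horizontal = arctan(|v_y| / v_x) = arctan(54.23 / 56.29) = 43.9°.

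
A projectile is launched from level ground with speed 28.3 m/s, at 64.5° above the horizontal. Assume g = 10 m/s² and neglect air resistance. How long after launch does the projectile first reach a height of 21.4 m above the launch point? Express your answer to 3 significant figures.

1.06 s

v_y0 = 28.3 sin 64.5° = 25.54 m/s.
Set y = v_y0 t − ½ g t² = 21.4: 5.000 t² − 25.54 t + 21.4 = 0.
t = [25.54 ± √(652.3 − 428.0)] / 10 = (25.54 ± 14.98) / 10, giving t = 1.06 s or t = 4.05 s.
The projectile is on the way up at the first time, so t = 1.06 s.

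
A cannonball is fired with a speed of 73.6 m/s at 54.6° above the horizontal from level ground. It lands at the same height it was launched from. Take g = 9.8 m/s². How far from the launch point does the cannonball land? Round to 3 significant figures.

522 m

Components: v_x = 73.6 cos 54.6° = 42.64 m/s, v_y = 73.6 sin 54.6° = 59.99 m/s.
Time of flight (same landing height): t = 2 v_y / g = 2 × 59.99 / 9.8 = 12.24 s.
Range: R = v_x · t = 42.64 × 12.24 = 522 m.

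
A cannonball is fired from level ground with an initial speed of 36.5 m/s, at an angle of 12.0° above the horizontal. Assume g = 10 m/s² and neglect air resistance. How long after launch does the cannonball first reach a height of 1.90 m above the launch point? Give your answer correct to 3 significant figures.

v_y0 = 36.5 sin 12.0° = 7.589 m/s.
Set y = v_y0 t − ½ g t² = 1.90: 5.000 t² − 7.589 t + 1.90 = 0.
t = [7.589 ± √(57.59 − 38.00)] / 10 = (7.589 ± 4.426) / 10, giving t = 0.316 s or t = 1.20 s.
The cannonball is on the way up at the first time, so t = 0.316 s.

0.316 s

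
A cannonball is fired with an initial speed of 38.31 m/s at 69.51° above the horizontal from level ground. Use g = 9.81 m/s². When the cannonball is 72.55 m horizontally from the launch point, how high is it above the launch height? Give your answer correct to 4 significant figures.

v_x = 38.31 cos 69.51° = 13.410 m/s, v_y0 = 38.31 sin 69.51° = 35.886 m/s.
Time to reach x = 72.55 m: t = x / v_x = 72.55 / 13.410 = 5.4101 s.
y = v_y0 t − ½ g t² = 35.886×5.4101 − 4.905×5.4101² = 50.58 m.

50.58 m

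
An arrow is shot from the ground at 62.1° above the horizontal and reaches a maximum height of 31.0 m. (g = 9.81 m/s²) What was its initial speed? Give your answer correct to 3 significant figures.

27.9 m/s

At maximum height v_y = 0, so (v₀ sin θ)² = 2 g H.
v₀ sin 62.1° = √(2 × 9.81 × 31.0) = 24.66 m/s.
v₀ = 24.66 / sin 62.1° = 24.66 / 0.8838 = 27.9 m/s.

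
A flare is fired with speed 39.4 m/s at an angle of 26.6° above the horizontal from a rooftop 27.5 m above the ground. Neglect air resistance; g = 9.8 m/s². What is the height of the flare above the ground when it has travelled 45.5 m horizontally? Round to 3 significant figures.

v_x = 39.4 cos 26.6° = 35.23 m/s, v_y0 = 39.4 sin 26.6° = 17.64 m/s.
Time to reach x = 45.5 m: t = x / v_x = 45.5 / 35.23 = 1.292 s.
y = 27.5 + v_y0 t − ½ g t² = 27.5 + 17.64×1.292 − 4.900×1.292² = 42.1 m.

42.1 m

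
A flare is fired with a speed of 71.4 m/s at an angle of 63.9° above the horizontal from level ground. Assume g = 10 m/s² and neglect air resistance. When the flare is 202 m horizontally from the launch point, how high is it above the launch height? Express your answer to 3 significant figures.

206 m

v_x = 71.4 cos 63.9° = 31.41 m/s, v_y0 = 71.4 sin 63.9° = 64.12 m/s.
Time to reach x = 202 m: t = x / v_x = 202 / 31.41 = 6.431 s.
y = v_y0 t − ½ g t² = 64.12×6.431 − 5.000×6.431² = 206 m.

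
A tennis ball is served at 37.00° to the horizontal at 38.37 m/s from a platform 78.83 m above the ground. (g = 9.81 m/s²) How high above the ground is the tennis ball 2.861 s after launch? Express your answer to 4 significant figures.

v_y0 = 38.37 sin 37.00° = 23.092 m/s.
y(t) = 78.83 + v_y0 t − ½ g t² = 78.83 + 23.092×2.861 − ½×9.81×2.861² = 104.7 m.

104.7 m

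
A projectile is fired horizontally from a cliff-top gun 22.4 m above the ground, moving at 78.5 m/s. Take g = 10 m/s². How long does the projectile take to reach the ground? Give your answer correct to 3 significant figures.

The horizontal speed doesn't affect the fall. With v_y0 = 0, h = ½ g t².
t = √(2 × 22.4 / 10) = √4.480 = 2.12 s.

2.12 s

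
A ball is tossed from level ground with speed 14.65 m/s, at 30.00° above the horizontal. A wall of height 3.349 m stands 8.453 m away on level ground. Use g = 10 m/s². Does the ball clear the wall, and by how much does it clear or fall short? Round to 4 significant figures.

v_x = 14.65 cos 30.00° = 12.687 m/s; v_y0 = 14.65 sin 30.00° = 7.3250 m/s.
Time to reach the wall: t = 8.453 / 12.687 = 0.66627 s.
Height at that point: y = 7.3250×0.66627 − 5.000×0.66627² = 2.6608 m.
That is 3.349 − 2.6608 = 0.6882 m below the top of the wall, so the ball does not clear it.

No — it falls 0.6882 m short of clearing the wall.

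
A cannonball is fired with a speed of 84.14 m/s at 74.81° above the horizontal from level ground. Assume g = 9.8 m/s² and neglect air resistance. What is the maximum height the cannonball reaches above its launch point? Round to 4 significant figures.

Vertical component of launch velocity: v_y = 84.14 sin 74.81° = 81.200 m/s.
At the highest point the vertical velocity is zero, so v_y² = 2 g h_max.
h_max = (81.200)² / (2 × 9.8) = 6593.4 / 19.60 = 336.4 m.

336.4 m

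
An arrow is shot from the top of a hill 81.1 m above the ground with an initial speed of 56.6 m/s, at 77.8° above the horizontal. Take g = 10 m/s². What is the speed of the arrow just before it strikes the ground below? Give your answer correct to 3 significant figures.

69.5 m/s

v_x = 56.6 cos 77.8° = 11.96 m/s is unchanged throughout.
For the vertical component, v_y² = v_y0² + 2 g h = (55.32)² + 2×10×81.1 = 4682, so |v_y| = 68.43 m/s.
Impact speed = √(v_x² + v_y²) = √(143.0 + 4682) = 69.5 m/s.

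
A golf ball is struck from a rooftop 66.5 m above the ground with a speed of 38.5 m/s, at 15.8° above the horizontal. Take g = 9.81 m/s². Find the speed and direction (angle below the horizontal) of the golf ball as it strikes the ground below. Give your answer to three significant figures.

v_x = 38.5 cos 15.8° = 37.05 m/s (constant).
|v_y| at impact = √((10.48)² + 2×9.81×66.5) = 37.61 m/s.
Speed = √(37.05² + 37.61²) = 52.8 m/s; angle = arctan(37.61/37.05) = 45.4° below horizontal.

52.8 m/s at 45.4° below the horizontal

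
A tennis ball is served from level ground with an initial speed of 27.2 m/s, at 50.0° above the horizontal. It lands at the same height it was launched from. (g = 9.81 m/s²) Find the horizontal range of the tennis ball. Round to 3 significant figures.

74.3 m

For level ground, R = v₀² sin(2θ) / g.
sin(2 × 50.0°) = sin 100.0° = 0.9848.
R = (27.2)² × 0.9848 / 9.81 = 74.3 m.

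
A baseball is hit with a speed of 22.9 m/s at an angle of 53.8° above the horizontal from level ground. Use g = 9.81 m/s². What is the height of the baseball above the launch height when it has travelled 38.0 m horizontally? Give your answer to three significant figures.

13.2 m

v_x = 22.9 cos 53.8° = 13.52 m/s, v_y0 = 22.9 sin 53.8° = 18.48 m/s.
Time to reach x = 38.0 m: t = x / v_x = 38.0 / 13.52 = 2.811 s.
y = v_y0 t − ½ g t² = 18.48×2.811 − 4.905×2.811² = 13.2 m.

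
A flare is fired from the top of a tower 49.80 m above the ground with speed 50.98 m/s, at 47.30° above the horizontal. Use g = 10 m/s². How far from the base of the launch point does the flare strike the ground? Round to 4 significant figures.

298.9 m

Components: v_x = 50.98 cos 47.30° = 34.573 m/s, v_y = 50.98 sin 47.30° = 37.466 m/s.
Vertical: 0 = 49.80 + 37.466 t − ½(10) t² ⇒ 5.000 t² − 37.466 t − 49.80 = 0.
t = [37.466 + √(1403.7 + 996.00)] / 10.00 = 8.6453 s.
Horizontal: R = v_x · t = 34.573 × 8.6453 = 298.9 m.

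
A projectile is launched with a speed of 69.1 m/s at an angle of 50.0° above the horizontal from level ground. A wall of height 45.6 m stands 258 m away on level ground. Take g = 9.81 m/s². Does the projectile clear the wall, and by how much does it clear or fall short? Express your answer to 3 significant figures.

v_x = 69.1 cos 50.0° = 44.42 m/s; v_y0 = 69.1 sin 50.0° = 52.93 m/s.
Time to reach the wall: t = 258 / 44.42 = 5.808 s.
Height at that point: y = 52.93×5.808 − 4.905×5.808² = 142.0 m.
That is 142.0 − 45.6 = 96.4 m above the top of the wall, so the projectile clears it.

Yes — it clears the wall by 96.4 m.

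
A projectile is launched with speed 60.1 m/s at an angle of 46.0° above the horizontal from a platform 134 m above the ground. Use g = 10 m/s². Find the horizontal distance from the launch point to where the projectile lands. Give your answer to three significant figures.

462 m

Components: v_x = 60.1 cos 46.0° = 41.75 m/s, v_y = 60.1 sin 46.0° = 43.23 m/s.
Vertical: 0 = 134 + 43.23 t − ½(10) t² ⇒ 5.000 t² − 43.23 t − 134 = 0.
t = [43.23 + √(1869 + 2680)] / 10.00 = 11.07 s.
Horizontal: R = v_x · t = 41.75 × 11.07 = 462 m.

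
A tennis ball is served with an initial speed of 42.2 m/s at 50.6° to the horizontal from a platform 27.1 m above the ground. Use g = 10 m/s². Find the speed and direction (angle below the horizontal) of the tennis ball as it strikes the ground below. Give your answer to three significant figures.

48.2 m/s at 56.2° below the horizontal

v_x = 42.2 cos 50.6° = 26.79 m/s (constant).
|v_y| at impact = √((32.61)² + 2×10×27.1) = 40.07 m/s.
Speed = √(26.79² + 40.07²) = 48.2 m/s; angle = arctan(40.07/26.79) = 56.2° below horizontal.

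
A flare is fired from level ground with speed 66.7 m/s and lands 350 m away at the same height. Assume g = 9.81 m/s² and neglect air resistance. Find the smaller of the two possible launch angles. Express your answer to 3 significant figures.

25.3°

Level-ground range: R = v₀² sin(2θ)/g ⇒ sin 2θ = R g / v₀² = 350×9.81/66.7² = 0.7718.
2θ = arcsin(0.7718) = 50.52° or 180° − 50.52° = 129.48°.
So θ = 25.3° or θ = 64.7°.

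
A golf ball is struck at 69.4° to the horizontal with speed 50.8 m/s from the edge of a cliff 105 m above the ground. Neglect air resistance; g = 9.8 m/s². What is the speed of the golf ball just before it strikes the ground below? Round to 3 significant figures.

v_x = 50.8 cos 69.4° = 17.87 m/s is unchanged throughout.
For the vertical component, v_y² = v_y0² + 2 g h = (47.55)² + 2×9.8×105 = 4319, so |v_y| = 65.72 m/s.
Impact speed = √(v_x² + v_y²) = √(319.3 + 4319) = 68.1 m/s.

68.1 m/s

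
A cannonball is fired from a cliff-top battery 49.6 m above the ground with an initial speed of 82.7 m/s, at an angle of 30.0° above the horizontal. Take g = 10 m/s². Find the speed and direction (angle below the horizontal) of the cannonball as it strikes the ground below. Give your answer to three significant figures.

v_x = 82.7 cos 30.0° = 71.62 m/s (constant).
|v_y| at impact = √((41.35)² + 2×10×49.6) = 51.98 m/s.
Speed = √(71.62² + 51.98²) = 88.5 m/s; angle = arctan(51.98/71.62) = 36.0° below horizontal.

88.5 m/s at 36.0° below the horizontal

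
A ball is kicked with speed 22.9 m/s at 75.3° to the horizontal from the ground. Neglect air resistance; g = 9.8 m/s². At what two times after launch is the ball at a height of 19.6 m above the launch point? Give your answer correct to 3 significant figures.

v_y0 = 22.9 sin 75.3° = 22.15 m/s.
Set y = v_y0 t − ½ g t² = 19.6: 4.900 t² − 22.15 t + 19.6 = 0.
t = [22.15 ± √(490.6 − 384.2)] / 9.8 = (22.15 ± 10.32) / 9.8, giving t = 1.21 s or t = 3.31 s.
So the ball is at 19.6 m at t = 1.21 s (rising) and t = 3.31 s (falling).

1.21 s and 3.31 s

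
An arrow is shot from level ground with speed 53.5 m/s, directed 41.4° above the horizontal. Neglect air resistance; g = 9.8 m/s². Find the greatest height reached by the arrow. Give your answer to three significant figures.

Vertical component of launch velocity: v_y = 53.5 sin 41.4° = 35.38 m/s.
At the highest point the vertical velocity is zero, so v_y² = 2 g h_max.
h_max = (35.38)² / (2 × 9.8) = 1252 / 19.60 = 63.9 m.

63.9 m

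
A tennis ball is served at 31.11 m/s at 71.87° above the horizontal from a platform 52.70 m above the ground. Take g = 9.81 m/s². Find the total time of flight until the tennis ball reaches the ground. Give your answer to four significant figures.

Vertical component: v_y = 31.11 sin 71.87° = 29.565 m/s.
Taking up as positive with launch at y = 52.70 m, landing at y = 0: 0 = 52.70 + 29.565 t − ½(9.81) t².
Solving 4.905 t² − 29.565 t − 52.70 = 0 gives t = [29.565 + √(29.565² + 4·4.905·52.70)] / 9.810 = 7.467 s.

7.467 s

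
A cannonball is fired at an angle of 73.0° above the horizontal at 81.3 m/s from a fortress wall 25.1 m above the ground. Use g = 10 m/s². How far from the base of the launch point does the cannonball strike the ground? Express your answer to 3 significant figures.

377 m

Components: v_x = 81.3 cos 73.0° = 23.77 m/s, v_y = 81.3 sin 73.0° = 77.75 m/s.
Vertical: 0 = 25.1 + 77.75 t − ½(10) t² ⇒ 5.000 t² − 77.75 t − 25.1 = 0.
t = [77.75 + √(6045 + 502.0)] / 10.00 = 15.87 s.
Horizontal: R = v_x · t = 23.77 × 15.87 = 377 m.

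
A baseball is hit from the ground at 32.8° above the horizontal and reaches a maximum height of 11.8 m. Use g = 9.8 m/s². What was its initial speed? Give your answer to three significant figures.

28.1 m/s

At maximum height v_y = 0, so (v₀ sin θ)² = 2 g H.
v₀ sin 32.8° = √(2 × 9.8 × 11.8) = 15.21 m/s.
v₀ = 15.21 / sin 32.8° = 15.21 / 0.5417 = 28.1 m/s.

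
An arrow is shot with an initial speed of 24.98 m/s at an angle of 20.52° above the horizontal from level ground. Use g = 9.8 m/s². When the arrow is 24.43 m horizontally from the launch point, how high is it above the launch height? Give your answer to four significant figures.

v_x = 24.98 cos 20.52° = 23.395 m/s, v_y0 = 24.98 sin 20.52° = 8.7563 m/s.
Time to reach x = 24.43 m: t = x / v_x = 24.43 / 23.395 = 1.0442 s.
y = v_y0 t − ½ g t² = 8.7563×1.0442 − 4.900×1.0442² = 3.801 m.

3.801 m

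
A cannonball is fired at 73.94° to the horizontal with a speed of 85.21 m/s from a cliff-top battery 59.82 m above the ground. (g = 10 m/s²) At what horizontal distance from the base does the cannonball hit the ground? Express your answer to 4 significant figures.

Components: v_x = 85.21 cos 73.94° = 23.573 m/s, v_y = 85.21 sin 73.94° = 81.884 m/s.
Vertical: 0 = 59.82 + 81.884 t − ½(10) t² ⇒ 5.000 t² − 81.884 t − 59.82 = 0.
t = [81.884 + √(6705.0 + 1196.4)] / 10.00 = 17.077 s.
Horizontal: R = v_x · t = 23.573 × 17.077 = 402.6 m.

402.6 m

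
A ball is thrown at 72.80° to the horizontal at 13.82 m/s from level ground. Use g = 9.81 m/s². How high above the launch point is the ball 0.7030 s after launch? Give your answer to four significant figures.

6.857 m

v_y0 = 13.82 sin 72.80° = 13.202 m/s.
y(t) = v_y0 t − ½ g t² = 13.202×0.7030 − 4.905×0.7030² = 6.857 m.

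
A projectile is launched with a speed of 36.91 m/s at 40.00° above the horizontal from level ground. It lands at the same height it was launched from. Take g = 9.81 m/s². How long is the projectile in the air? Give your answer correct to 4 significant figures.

Vertical component: v_y = 36.91 sin 40.00° = 23.725 m/s.
For a projectile landing at launch height, time of flight is t = 2 v_y / g = 2 × 23.725 / 9.81 = 4.837 s.

4.837 s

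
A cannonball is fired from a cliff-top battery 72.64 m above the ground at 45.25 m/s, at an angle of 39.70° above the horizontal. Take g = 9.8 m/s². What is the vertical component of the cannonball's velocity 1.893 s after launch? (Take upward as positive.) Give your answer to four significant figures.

10.35 m/s

Initial vertical component: v_y0 = 45.25 sin 39.70° = 28.904 m/s.
v_y(t) = v_y0 − g t = 28.904 − 9.8 × 1.893 = 10.35 m/s.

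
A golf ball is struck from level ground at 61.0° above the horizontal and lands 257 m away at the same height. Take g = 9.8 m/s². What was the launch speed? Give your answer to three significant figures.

54.5 m/s

On level ground, R = v₀² sin(2θ) / g, so v₀ = √(R g / sin 2θ).
sin(2 × 61.0°) = 0.8480.
v₀ = √(257 × 9.8 / 0.8480) = √2970 = 54.5 m/s.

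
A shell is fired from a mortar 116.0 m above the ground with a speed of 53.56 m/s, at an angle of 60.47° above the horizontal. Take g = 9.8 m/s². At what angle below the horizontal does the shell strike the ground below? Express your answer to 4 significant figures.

68.40°

v_x = 53.56 cos 60.47° = 26.399 m/s.
At impact |v_y| = √(v_y0² + 2 g h) = √(46.602² + 2×9.8×116.0) = 66.673 m/s.
Angle below horizontal = arctan(|v_y| / v_x) = arctan(66.673 / 26.399) = 68.40°.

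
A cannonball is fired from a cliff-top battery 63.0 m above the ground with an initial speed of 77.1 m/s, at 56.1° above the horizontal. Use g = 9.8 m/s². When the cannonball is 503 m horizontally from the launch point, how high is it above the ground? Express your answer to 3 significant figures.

141 m

v_x = 77.1 cos 56.1° = 43.00 m/s, v_y0 = 77.1 sin 56.1° = 63.99 m/s.
Time to reach x = 503 m: t = x / v_x = 503 / 43.00 = 11.70 s.
y = 63.0 + v_y0 t − ½ g t² = 63.0 + 63.99×11.70 − 4.900×11.70² = 141 m.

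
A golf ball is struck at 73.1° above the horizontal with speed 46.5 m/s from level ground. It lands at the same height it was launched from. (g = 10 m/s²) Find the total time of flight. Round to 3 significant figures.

8.90 s

Vertical component: v_y = 46.5 sin 73.1° = 44.49 m/s.
For a projectile landing at launch height, time of flight is t = 2 v_y / g = 2 × 44.49 / 10 = 8.90 s.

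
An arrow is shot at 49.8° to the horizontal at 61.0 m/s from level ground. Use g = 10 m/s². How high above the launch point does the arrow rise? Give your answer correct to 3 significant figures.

109 m

Vertical component of launch velocity: v_y = 61.0 sin 49.8° = 46.59 m/s.
At the highest point the vertical velocity is zero, so v_y² = 2 g h_max.
h_max = (46.59)² / (2 × 10) = 2171 / 20.00 = 109 m.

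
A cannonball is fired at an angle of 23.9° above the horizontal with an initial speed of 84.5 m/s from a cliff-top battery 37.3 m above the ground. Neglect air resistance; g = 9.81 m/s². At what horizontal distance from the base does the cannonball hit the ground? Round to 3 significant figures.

Components: v_x = 84.5 cos 23.9° = 77.25 m/s, v_y = 84.5 sin 23.9° = 34.23 m/s.
Vertical: 0 = 37.3 + 34.23 t − ½(9.81) t² ⇒ 4.905 t² − 34.23 t − 37.3 = 0.
t = [34.23 + √(1172 + 731.8)] / 9.810 = 7.937 s.
Horizontal: R = v_x · t = 77.25 × 7.937 = 613 m.

613 m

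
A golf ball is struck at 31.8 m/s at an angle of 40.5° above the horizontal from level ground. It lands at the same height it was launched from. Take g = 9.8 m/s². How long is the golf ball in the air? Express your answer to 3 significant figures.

4.21 s

Vertical component: v_y = 31.8 sin 40.5° = 20.65 m/s.
For a projectile landing at launch height, time of flight is t = 2 v_y / g = 2 × 20.65 / 9.8 = 4.21 s.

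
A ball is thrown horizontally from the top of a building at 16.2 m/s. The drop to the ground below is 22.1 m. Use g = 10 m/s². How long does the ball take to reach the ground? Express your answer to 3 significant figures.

The horizontal speed doesn't affect the fall. With v_y0 = 0, h = ½ g t².
t = √(2 × 22.1 / 10) = √4.420 = 2.10 s.

2.10 s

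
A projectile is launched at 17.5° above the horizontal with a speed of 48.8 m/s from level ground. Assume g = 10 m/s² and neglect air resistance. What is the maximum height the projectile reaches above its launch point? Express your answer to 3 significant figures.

Vertical component of launch velocity: v_y = 48.8 sin 17.5° = 14.67 m/s.
At the highest point the vertical velocity is zero, so v_y² = 2 g h_max.
h_max = (14.67)² / (2 × 10) = 215.2 / 20.00 = 10.8 m.

10.8 m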